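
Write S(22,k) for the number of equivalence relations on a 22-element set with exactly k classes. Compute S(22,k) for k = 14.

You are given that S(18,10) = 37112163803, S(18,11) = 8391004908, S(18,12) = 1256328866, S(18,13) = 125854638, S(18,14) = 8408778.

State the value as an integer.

row 19: T[19][11]=11·8391004908+37112163803=129413217791  T[19][12]=12·1256328866+8391004908=23466951300  T[19][13]=13·125854638+1256328866=2892439160  T[19][14]=14·8408778+125854638=243577530
row 20: T[20][12]=12·23466951300+129413217791=411016633391  T[20][13]=13·2892439160+23466951300=61068660380  T[20][14]=14·243577530+2892439160=6302524580
row 21: T[21][13]=13·61068660380+411016633391=1204909218331  T[21][14]=14·6302524580+61068660380=149304004500
row 22: T[22][14]=14·149304004500+1204909218331=3295165281331
Read S(22,14) = 3295165281331.

3295165281331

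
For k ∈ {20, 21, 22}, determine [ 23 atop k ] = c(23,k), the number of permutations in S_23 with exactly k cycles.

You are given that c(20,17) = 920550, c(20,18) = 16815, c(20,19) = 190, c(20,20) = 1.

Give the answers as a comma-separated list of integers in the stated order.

i=21: T(21,18)=920550+20·16815=1256850 | T(21,19)=16815+20·190=20615 | T(21,20)=190+20·1=210 | T(21,21)=1+20·0=1
i=22: T(22,19)=1256850+21·20615=1689765 | T(22,20)=20615+21·210=25025 | T(22,21)=210+21·1=231 | T(22,22)=1+21·0=1
i=23: T(23,20)=1689765+22·25025=2240315 | T(23,21)=25025+22·231=30107 | T(23,22)=231+22·1=253
Read c(23,20) = 2240315, c(23,21) = 30107, c(23,22) = 253.

2240315, 30107, 253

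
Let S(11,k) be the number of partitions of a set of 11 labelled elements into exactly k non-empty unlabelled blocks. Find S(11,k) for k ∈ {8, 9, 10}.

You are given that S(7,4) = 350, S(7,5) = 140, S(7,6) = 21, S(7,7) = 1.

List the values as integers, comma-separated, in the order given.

11880, 1155, 55

i=8: T(8,5)=350+5·140=1050 | T(8,6)=140+6·21=266 | T(8,7)=21+7·1=28 | T(8,8)=1+8·0=1
i=9: T(9,6)=1050+6·266=2646 | T(9,7)=266+7·28=462 | T(9,8)=28+8·1=36 | T(9,9)=1+9·0=1
i=10: T(10,7)=2646+7·462=5880 | T(10,8)=462+8·36=750 | T(10,9)=36+9·1=45 | T(10,10)=1+10·0=1
i=11: T(11,8)=5880+8·750=11880 | T(11,9)=750+9·45=1155 | T(11,10)=45+10·1=55
Read S(11,8) = 11880, S(11,9) = 1155, S(11,10) = 55.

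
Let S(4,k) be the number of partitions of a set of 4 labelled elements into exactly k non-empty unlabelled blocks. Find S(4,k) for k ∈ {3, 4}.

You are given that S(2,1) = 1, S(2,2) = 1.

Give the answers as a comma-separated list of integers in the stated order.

r3: T_3,2=2×1+1=3; T_3,3=3×0+1=1
r4: T_4,3=3×1+3=6; T_4,4=4×0+1=1
Read S(4,3) = 6, S(4,4) = 1.

6, 1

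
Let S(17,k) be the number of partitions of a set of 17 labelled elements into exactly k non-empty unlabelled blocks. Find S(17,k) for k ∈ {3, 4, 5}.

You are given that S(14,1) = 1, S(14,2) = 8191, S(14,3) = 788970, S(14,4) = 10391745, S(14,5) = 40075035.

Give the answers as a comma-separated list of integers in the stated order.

21457825, 694337290, 5652751651

@15  (15,1):1·1+0→1, (15,2):8191·2+1→16383, (15,3):788970·3+8191→2375101, (15,4):10391745·4+788970→42355950, (15,5):40075035·5+10391745→210766920
@16  (16,2):16383·2+1→32767, (16,3):2375101·3+16383→7141686, (16,4):42355950·4+2375101→171798901, (16,5):210766920·5+42355950→1096190550
@17  (17,3):7141686·3+32767→21457825, (17,4):171798901·4+7141686→694337290, (17,5):1096190550·5+171798901→5652751651
Read S(17,3) = 21457825, S(17,4) = 694337290, S(17,5) = 5652751651.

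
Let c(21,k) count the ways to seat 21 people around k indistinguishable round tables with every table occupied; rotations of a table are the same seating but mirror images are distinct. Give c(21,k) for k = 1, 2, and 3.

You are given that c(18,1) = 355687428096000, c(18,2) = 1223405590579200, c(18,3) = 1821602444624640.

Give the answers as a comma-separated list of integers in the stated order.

2432902008176640000, 8752948036761600000, 13803759753640704000

r19: T_19,1=18×355687428096000+0=6402373705728000; T_19,2=18×1223405590579200+355687428096000=22376988058521600; T_19,3=18×1821602444624640+1223405590579200=34012249593822720
r20: T_20,1=19×6402373705728000+0=121645100408832000; T_20,2=19×22376988058521600+6402373705728000=431565146817638400; T_20,3=19×34012249593822720+22376988058521600=668609730341153280
r21: T_21,1=20×121645100408832000+0=2432902008176640000; T_21,2=20×431565146817638400+121645100408832000=8752948036761600000; T_21,3=20×668609730341153280+431565146817638400=13803759753640704000
Read c(21,1) = 2432902008176640000, c(21,2) = 8752948036761600000, c(21,3) = 13803759753640704000.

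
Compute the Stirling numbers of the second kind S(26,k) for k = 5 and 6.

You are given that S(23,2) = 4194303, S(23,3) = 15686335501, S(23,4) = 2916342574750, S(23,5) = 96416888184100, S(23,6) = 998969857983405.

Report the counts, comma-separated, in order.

12230196160292565, 224595186974125331

row 24: T[24][3]=3·15686335501+4194303=47063200806  T[24][4]=4·2916342574750+15686335501=11681056634501  T[24][5]=5·96416888184100+2916342574750=485000783495250  T[24][6]=6·998969857983405+96416888184100=6090236036084530
row 25: T[25][4]=4·11681056634501+47063200806=46771289738810  T[25][5]=5·485000783495250+11681056634501=2436684974110751  T[25][6]=6·6090236036084530+485000783495250=37026417000002430
row 26: T[26][5]=5·2436684974110751+46771289738810=12230196160292565  T[26][6]=6·37026417000002430+2436684974110751=224595186974125331
Read S(26,5) = 12230196160292565, S(26,6) = 224595186974125331.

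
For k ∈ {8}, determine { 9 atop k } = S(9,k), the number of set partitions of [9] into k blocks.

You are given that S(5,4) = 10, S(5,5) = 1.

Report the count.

36

row 6: T[6][5]=5·1+10=15  T[6][6]=6·0+1=1
row 7: T[7][6]=6·1+15=21  T[7][7]=7·0+1=1
row 8: T[8][7]=7·1+21=28  T[8][8]=8·0+1=1
row 9: T[9][8]=8·1+28=36
Read S(9,8) = 36.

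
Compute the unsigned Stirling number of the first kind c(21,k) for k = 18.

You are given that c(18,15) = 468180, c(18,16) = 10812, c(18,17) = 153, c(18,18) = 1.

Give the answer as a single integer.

1256850

i=19: T(19,16)=468180+18·10812=662796 | T(19,17)=10812+18·153=13566 | T(19,18)=153+18·1=171
i=20: T(20,17)=662796+19·13566=920550 | T(20,18)=13566+19·171=16815
i=21: T(21,18)=920550+20·16815=1256850
Read c(21,18) = 1256850.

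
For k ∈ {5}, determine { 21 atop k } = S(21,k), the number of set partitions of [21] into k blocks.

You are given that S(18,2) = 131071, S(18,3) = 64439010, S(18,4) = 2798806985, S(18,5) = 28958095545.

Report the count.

i=19: T(19,3)=131071+3·64439010=193448101 | T(19,4)=64439010+4·2798806985=11259666950 | T(19,5)=2798806985+5·28958095545=147589284710
i=20: T(20,4)=193448101+4·11259666950=45232115901 | T(20,5)=11259666950+5·147589284710=749206090500
i=21: T(21,5)=45232115901+5·749206090500=3791262568401
Read S(21,5) = 3791262568401.

3791262568401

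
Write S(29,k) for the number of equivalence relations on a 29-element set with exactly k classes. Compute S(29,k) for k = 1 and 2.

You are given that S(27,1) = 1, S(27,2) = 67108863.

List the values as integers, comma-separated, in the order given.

1, 268435455

@28  (28,1):1·1+0→1, (28,2):67108863·2+1→134217727
@29  (29,1):1·1+0→1, (29,2):134217727·2+1→268435455
Read S(29,1) = 1, S(29,2) = 268435455.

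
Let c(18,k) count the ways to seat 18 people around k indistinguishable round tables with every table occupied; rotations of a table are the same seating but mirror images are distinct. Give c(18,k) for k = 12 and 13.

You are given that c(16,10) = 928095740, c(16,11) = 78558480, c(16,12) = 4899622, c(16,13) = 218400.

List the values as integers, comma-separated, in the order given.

r17: T_17,11=16×78558480+928095740=2185031420; T_17,12=16×4899622+78558480=156952432; T_17,13=16×218400+4899622=8394022
r18: T_18,12=17×156952432+2185031420=4853222764; T_18,13=17×8394022+156952432=299650806
Read c(18,12) = 4853222764, c(18,13) = 299650806.

4853222764, 299650806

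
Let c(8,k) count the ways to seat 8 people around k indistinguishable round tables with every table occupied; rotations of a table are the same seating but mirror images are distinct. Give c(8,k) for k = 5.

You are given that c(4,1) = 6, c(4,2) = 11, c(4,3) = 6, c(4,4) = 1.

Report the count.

r5: T_5,2=4×11+6=50; T_5,3=4×6+11=35; T_5,4=4×1+6=10; T_5,5=4×0+1=1
r6: T_6,3=5×35+50=225; T_6,4=5×10+35=85; T_6,5=5×1+10=15
r7: T_7,4=6×85+225=735; T_7,5=6×15+85=175
r8: T_8,5=7×175+735=1960
Read c(8,5) = 1960.

1960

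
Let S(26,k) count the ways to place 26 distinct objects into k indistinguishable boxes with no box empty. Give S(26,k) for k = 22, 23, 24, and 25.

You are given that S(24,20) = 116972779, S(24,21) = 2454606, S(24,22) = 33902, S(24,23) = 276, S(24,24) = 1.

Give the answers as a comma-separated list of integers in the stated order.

r25: T_25,21=21×2454606+116972779=168519505; T_25,22=22×33902+2454606=3200450; T_25,23=23×276+33902=40250; T_25,24=24×1+276=300; T_25,25=25×0+1=1
r26: T_26,22=22×3200450+168519505=238929405; T_26,23=23×40250+3200450=4126200; T_26,24=24×300+40250=47450; T_26,25=25×1+300=325
Read S(26,22) = 238929405, S(26,23) = 4126200, S(26,24) = 47450, S(26,25) = 325.

238929405, 4126200, 47450, 325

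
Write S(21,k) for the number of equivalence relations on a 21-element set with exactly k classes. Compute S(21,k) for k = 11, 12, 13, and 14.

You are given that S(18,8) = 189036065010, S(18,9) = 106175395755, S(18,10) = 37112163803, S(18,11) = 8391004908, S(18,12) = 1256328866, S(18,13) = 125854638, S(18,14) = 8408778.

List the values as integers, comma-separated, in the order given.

row 19: T[19][9]=9·106175395755+189036065010=1144614626805  T[19][10]=10·37112163803+106175395755=477297033785  T[19][11]=11·8391004908+37112163803=129413217791  T[19][12]=12·1256328866+8391004908=23466951300  T[19][13]=13·125854638+1256328866=2892439160  T[19][14]=14·8408778+125854638=243577530
row 20: T[20][10]=10·477297033785+1144614626805=5917584964655  T[20][11]=11·129413217791+477297033785=1900842429486  T[20][12]=12·23466951300+129413217791=411016633391  T[20][13]=13·2892439160+23466951300=61068660380  T[20][14]=14·243577530+2892439160=6302524580
row 21: T[21][11]=11·1900842429486+5917584964655=26826851689001  T[21][12]=12·411016633391+1900842429486=6833042030178  T[21][13]=13·61068660380+411016633391=1204909218331  T[21][14]=14·6302524580+61068660380=149304004500
Read S(21,11) = 26826851689001, S(21,12) = 6833042030178, S(21,13) = 1204909218331, S(21,14) = 149304004500.

26826851689001, 6833042030178, 1204909218331, 149304004500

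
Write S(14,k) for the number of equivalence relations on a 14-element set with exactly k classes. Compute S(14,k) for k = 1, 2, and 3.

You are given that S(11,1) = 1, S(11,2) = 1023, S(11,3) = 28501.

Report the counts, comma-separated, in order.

1, 8191, 788970

i=12: T(12,1)=0+1·1=1 | T(12,2)=1+2·1023=2047 | T(12,3)=1023+3·28501=86526
i=13: T(13,1)=0+1·1=1 | T(13,2)=1+2·2047=4095 | T(13,3)=2047+3·86526=261625
i=14: T(14,1)=0+1·1=1 | T(14,2)=1+2·4095=8191 | T(14,3)=4095+3·261625=788970
Read S(14,1) = 1, S(14,2) = 8191, S(14,3) = 788970.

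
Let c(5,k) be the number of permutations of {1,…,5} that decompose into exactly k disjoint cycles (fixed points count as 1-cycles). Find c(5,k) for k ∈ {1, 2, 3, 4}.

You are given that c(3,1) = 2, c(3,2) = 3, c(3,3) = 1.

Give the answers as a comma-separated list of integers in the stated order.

24, 50, 35, 10

@4  (4,1):2·3+0→6, (4,2):3·3+2→11, (4,3):1·3+3→6, (4,4):0·3+1→1
@5  (5,1):6·4+0→24, (5,2):11·4+6→50, (5,3):6·4+11→35, (5,4):1·4+6→10
Read c(5,1) = 24, c(5,2) = 50, c(5,3) = 35, c(5,4) = 10.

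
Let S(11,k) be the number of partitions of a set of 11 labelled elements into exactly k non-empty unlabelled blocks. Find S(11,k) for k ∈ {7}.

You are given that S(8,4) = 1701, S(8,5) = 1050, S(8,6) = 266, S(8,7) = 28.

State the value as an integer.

row 9: T[9][5]=5·1050+1701=6951  T[9][6]=6·266+1050=2646  T[9][7]=7·28+266=462
row 10: T[10][6]=6·2646+6951=22827  T[10][7]=7·462+2646=5880
row 11: T[11][7]=7·5880+22827=63987
Read S(11,7) = 63987.

63987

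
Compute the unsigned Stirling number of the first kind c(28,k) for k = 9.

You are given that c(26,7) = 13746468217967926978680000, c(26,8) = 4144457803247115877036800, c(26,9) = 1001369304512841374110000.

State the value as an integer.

936363983558079713086850400

@27  (27,8):4144457803247115877036800·26+13746468217967926978680000→121502371102392939781636800, (27,9):1001369304512841374110000·26+4144457803247115877036800→30180059720580991603896800
@28  (28,9):30180059720580991603896800·27+121502371102392939781636800→936363983558079713086850400
Read c(28,9) = 936363983558079713086850400.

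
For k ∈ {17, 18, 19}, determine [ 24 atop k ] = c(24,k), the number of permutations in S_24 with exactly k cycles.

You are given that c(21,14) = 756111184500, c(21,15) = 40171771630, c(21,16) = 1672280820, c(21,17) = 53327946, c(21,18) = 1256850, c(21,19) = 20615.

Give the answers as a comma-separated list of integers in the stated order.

i=22: T(22,15)=756111184500+21·40171771630=1599718388730 | T(22,16)=40171771630+21·1672280820=75289668850 | T(22,17)=1672280820+21·53327946=2792167686 | T(22,18)=53327946+21·1256850=79721796 | T(22,19)=1256850+21·20615=1689765
i=23: T(23,16)=1599718388730+22·75289668850=3256091103430 | T(23,17)=75289668850+22·2792167686=136717357942 | T(23,18)=2792167686+22·79721796=4546047198 | T(23,19)=79721796+22·1689765=116896626
i=24: T(24,17)=3256091103430+23·136717357942=6400590336096 | T(24,18)=136717357942+23·4546047198=241276443496 | T(24,19)=4546047198+23·116896626=7234669596
Read c(24,17) = 6400590336096, c(24,18) = 241276443496, c(24,19) = 7234669596.

6400590336096, 241276443496, 7234669596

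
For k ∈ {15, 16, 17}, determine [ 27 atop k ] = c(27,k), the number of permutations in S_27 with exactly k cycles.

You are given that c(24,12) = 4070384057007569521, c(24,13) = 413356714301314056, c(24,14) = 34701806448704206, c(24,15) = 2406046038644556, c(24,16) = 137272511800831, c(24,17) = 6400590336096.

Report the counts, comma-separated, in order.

137637641117332879365, 9666373658466991050, 572253155704900800

[25] T[25,13]:24*413356714301314056+4070384057007569521=13990945200239106865 · T[25,14]:24*34701806448704206+413356714301314056=1246200069070215000 · T[25,15]:24*2406046038644556+34701806448704206=92446911376173550 · T[25,16]:24*137272511800831+2406046038644556=5700586321864500 · T[25,17]:24*6400590336096+137272511800831=290886679867135
[26] T[26,14]:25*1246200069070215000+13990945200239106865=45145946926994481865 · T[26,15]:25*92446911376173550+1246200069070215000=3557372853474553750 · T[26,16]:25*5700586321864500+92446911376173550=234961569422786050 · T[26,17]:25*290886679867135+5700586321864500=12972753318542875
[27] T[27,15]:26*3557372853474553750+45145946926994481865=137637641117332879365 · T[27,16]:26*234961569422786050+3557372853474553750=9666373658466991050 · T[27,17]:26*12972753318542875+234961569422786050=572253155704900800
Read c(27,15) = 137637641117332879365, c(27,16) = 9666373658466991050, c(27,17) = 572253155704900800.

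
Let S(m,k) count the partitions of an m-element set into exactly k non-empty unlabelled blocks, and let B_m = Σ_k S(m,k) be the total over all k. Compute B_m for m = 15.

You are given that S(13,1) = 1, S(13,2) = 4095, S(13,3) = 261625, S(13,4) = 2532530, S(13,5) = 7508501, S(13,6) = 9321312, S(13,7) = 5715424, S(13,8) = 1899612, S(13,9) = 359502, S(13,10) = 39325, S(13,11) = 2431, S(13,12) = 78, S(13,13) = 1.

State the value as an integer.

1382958545

r14: T_14,1=1×1+0=1; T_14,2=2×4095+1=8191; T_14,3=3×261625+4095=788970; T_14,4=4×2532530+261625=10391745; T_14,5=5×7508501+2532530=40075035; T_14,6=6×9321312+7508501=63436373; T_14,7=7×5715424+9321312=49329280; T_14,8=8×1899612+5715424=20912320; T_14,9=9×359502+1899612=5135130; T_14,10=10×39325+359502=752752; T_14,11=11×2431+39325=66066; T_14,12=12×78+2431=3367; T_14,13=13×1+78=91; T_14,14=14×0+1=1
r15: T_15,1=1×1+0=1; T_15,2=2×8191+1=16383; T_15,3=3×788970+8191=2375101; T_15,4=4×10391745+788970=42355950; T_15,5=5×40075035+10391745=210766920; T_15,6=6×63436373+40075035=420693273; T_15,7=7×49329280+63436373=408741333; T_15,8=8×20912320+49329280=216627840; T_15,9=9×5135130+20912320=67128490; T_15,10=10×752752+5135130=12662650; T_15,11=11×66066+752752=1479478; T_15,12=12×3367+66066=106470; T_15,13=13×91+3367=4550; T_15,14=14×1+91=105; T_15,15=15×0+1=1
B_15 = ΣS(15,k) = 1+16383+2375101+42355950+210766920+420693273+408741333+216627840+67128490+12662650+1479478+106470+4550+105+1 = 1382958545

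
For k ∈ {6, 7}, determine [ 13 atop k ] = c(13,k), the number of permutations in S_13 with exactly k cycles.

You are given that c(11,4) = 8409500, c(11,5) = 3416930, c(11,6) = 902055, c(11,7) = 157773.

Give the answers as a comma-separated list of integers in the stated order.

[12] T[12,5]:11*3416930+8409500=45995730 · T[12,6]:11*902055+3416930=13339535 · T[12,7]:11*157773+902055=2637558
[13] T[13,6]:12*13339535+45995730=206070150 · T[13,7]:12*2637558+13339535=44990231
Read c(13,6) = 206070150, c(13,7) = 44990231.

206070150, 44990231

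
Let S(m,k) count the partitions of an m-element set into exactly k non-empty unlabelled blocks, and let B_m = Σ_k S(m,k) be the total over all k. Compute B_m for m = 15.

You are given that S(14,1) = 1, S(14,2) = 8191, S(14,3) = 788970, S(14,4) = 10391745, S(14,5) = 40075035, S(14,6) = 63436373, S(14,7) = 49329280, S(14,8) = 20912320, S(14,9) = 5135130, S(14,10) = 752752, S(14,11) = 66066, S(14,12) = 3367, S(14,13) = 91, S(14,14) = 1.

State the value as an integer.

i=15: T(15,1)=0+1·1=1 | T(15,2)=1+2·8191=16383 | T(15,3)=8191+3·788970=2375101 | T(15,4)=788970+4·10391745=42355950 | T(15,5)=10391745+5·40075035=210766920 | T(15,6)=40075035+6·63436373=420693273 | T(15,7)=63436373+7·49329280=408741333 | T(15,8)=49329280+8·20912320=216627840 | T(15,9)=20912320+9·5135130=67128490 | T(15,10)=5135130+10·752752=12662650 | T(15,11)=752752+11·66066=1479478 | T(15,12)=66066+12·3367=106470 | T(15,13)=3367+13·91=4550 | T(15,14)=91+14·1=105 | T(15,15)=1+15·0=1
B_15 = ΣS(15,k) = 1+16383+2375101+42355950+210766920+420693273+408741333+216627840+67128490+12662650+1479478+106470+4550+105+1 = 1382958545

1382958545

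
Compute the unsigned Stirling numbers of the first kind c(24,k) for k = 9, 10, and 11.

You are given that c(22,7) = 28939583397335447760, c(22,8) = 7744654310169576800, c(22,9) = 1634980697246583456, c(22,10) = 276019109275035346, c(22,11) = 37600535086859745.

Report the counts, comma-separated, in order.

row 23: T[23][8]=22·7744654310169576800+28939583397335447760=199321978221066137360  T[23][9]=22·1634980697246583456+7744654310169576800=43714229649594412832  T[23][10]=22·276019109275035346+1634980697246583456=7707401101297361068  T[23][11]=22·37600535086859745+276019109275035346=1103230881185949736
row 24: T[24][9]=23·43714229649594412832+199321978221066137360=1204749260161737632496  T[24][10]=23·7707401101297361068+43714229649594412832=220984454979433717396  T[24][11]=23·1103230881185949736+7707401101297361068=33081711368574204996
Read c(24,9) = 1204749260161737632496, c(24,10) = 220984454979433717396, c(24,11) = 33081711368574204996.

1204749260161737632496, 220984454979433717396, 33081711368574204996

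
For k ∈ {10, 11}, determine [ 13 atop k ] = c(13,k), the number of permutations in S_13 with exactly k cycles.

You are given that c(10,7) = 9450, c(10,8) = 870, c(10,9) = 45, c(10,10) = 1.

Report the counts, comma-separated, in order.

i=11: T(11,8)=9450+10·870=18150 | T(11,9)=870+10·45=1320 | T(11,10)=45+10·1=55 | T(11,11)=1+10·0=1
i=12: T(12,9)=18150+11·1320=32670 | T(12,10)=1320+11·55=1925 | T(12,11)=55+11·1=66
i=13: T(13,10)=32670+12·1925=55770 | T(13,11)=1925+12·66=2717
Read c(13,10) = 55770, c(13,11) = 2717.

55770, 2717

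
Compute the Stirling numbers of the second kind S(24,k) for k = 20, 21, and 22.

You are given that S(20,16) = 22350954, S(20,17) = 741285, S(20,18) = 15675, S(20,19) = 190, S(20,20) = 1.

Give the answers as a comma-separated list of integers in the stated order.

r21: T_21,17=17×741285+22350954=34952799; T_21,18=18×15675+741285=1023435; T_21,19=19×190+15675=19285; T_21,20=20×1+190=210; T_21,21=21×0+1=1
r22: T_22,18=18×1023435+34952799=53374629; T_22,19=19×19285+1023435=1389850; T_22,20=20×210+19285=23485; T_22,21=21×1+210=231; T_22,22=22×0+1=1
r23: T_23,19=19×1389850+53374629=79781779; T_23,20=20×23485+1389850=1859550; T_23,21=21×231+23485=28336; T_23,22=22×1+231=253
r24: T_24,20=20×1859550+79781779=116972779; T_24,21=21×28336+1859550=2454606; T_24,22=22×253+28336=33902
Read S(24,20) = 116972779, S(24,21) = 2454606, S(24,22) = 33902.

116972779, 2454606, 33902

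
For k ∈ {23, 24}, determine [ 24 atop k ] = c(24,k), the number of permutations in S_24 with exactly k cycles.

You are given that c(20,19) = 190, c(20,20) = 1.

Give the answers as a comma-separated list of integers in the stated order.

i=21: T(21,20)=190+20·1=210 | T(21,21)=1+20·0=1
i=22: T(22,21)=210+21·1=231 | T(22,22)=1+21·0=1
i=23: T(23,22)=231+22·1=253 | T(23,23)=1+22·0=1
i=24: T(24,23)=253+23·1=276 | T(24,24)=1+23·0=1
Read c(24,23) = 276, c(24,24) = 1.

276, 1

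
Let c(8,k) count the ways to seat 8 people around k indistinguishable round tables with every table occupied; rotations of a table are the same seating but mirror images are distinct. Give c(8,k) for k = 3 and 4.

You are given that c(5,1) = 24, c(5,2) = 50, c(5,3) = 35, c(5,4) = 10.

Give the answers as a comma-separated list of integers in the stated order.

row 6: T[6][1]=5·24+0=120  T[6][2]=5·50+24=274  T[6][3]=5·35+50=225  T[6][4]=5·10+35=85
row 7: T[7][2]=6·274+120=1764  T[7][3]=6·225+274=1624  T[7][4]=6·85+225=735
row 8: T[8][3]=7·1624+1764=13132  T[8][4]=7·735+1624=6769
Read c(8,3) = 13132, c(8,4) = 6769.

13132, 6769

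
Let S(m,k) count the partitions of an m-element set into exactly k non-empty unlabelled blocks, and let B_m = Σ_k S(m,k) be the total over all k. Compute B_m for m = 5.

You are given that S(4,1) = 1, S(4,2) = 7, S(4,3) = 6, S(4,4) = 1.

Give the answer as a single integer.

r5: T_5,1=1×1+0=1; T_5,2=2×7+1=15; T_5,3=3×6+7=25; T_5,4=4×1+6=10; T_5,5=5×0+1=1
B_5 = ΣS(5,k) = 1+15+25+10+1 = 52

52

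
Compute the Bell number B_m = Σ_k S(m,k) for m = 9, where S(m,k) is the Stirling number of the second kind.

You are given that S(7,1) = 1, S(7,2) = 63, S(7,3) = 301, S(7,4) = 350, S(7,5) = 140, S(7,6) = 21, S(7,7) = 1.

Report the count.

row 8: T[8][1]=1·1+0=1  T[8][2]=2·63+1=127  T[8][3]=3·301+63=966  T[8][4]=4·350+301=1701  T[8][5]=5·140+350=1050  T[8][6]=6·21+140=266  T[8][7]=7·1+21=28  T[8][8]=8·0+1=1
row 9: T[9][1]=1·1+0=1  T[9][2]=2·127+1=255  T[9][3]=3·966+127=3025  T[9][4]=4·1701+966=7770  T[9][5]=5·1050+1701=6951  T[9][6]=6·266+1050=2646  T[9][7]=7·28+266=462  T[9][8]=8·1+28=36  T[9][9]=9·0+1=1
B_9 = ΣS(9,k) = 1+255+3025+7770+6951+2646+462+36+1 = 21147

21147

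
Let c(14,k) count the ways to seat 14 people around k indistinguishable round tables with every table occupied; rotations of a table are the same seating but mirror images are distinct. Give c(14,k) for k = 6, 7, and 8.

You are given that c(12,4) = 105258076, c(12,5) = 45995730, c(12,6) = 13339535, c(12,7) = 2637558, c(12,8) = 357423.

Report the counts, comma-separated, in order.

3336118786, 790943153, 135036473

@13  (13,5):45995730·12+105258076→657206836, (13,6):13339535·12+45995730→206070150, (13,7):2637558·12+13339535→44990231, (13,8):357423·12+2637558→6926634
@14  (14,6):206070150·13+657206836→3336118786, (14,7):44990231·13+206070150→790943153, (14,8):6926634·13+44990231→135036473
Read c(14,6) = 3336118786, c(14,7) = 790943153, c(14,8) = 135036473.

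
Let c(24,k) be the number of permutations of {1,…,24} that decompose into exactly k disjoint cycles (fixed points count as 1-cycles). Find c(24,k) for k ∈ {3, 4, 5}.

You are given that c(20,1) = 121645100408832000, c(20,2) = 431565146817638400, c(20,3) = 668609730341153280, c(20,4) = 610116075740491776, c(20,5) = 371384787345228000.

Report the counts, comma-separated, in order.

r21: T_21,1=20×121645100408832000+0=2432902008176640000; T_21,2=20×431565146817638400+121645100408832000=8752948036761600000; T_21,3=20×668609730341153280+431565146817638400=13803759753640704000; T_21,4=20×610116075740491776+668609730341153280=12870931245150988800; T_21,5=20×371384787345228000+610116075740491776=8037811822645051776
r22: T_22,1=21×2432902008176640000+0=51090942171709440000; T_22,2=21×8752948036761600000+2432902008176640000=186244810780170240000; T_22,3=21×13803759753640704000+8752948036761600000=298631902863216384000; T_22,4=21×12870931245150988800+13803759753640704000=284093315901811468800; T_22,5=21×8037811822645051776+12870931245150988800=181664979520697076096
r23: T_23,2=22×186244810780170240000+51090942171709440000=4148476779335454720000; T_23,3=22×298631902863216384000+186244810780170240000=6756146673770930688000; T_23,4=22×284093315901811468800+298631902863216384000=6548684852703068697600; T_23,5=22×181664979520697076096+284093315901811468800=4280722865357147142912
r24: T_24,3=23×6756146673770930688000+4148476779335454720000=159539850276066860544000; T_24,4=23×6548684852703068697600+6756146673770930688000=157375898285941510732800; T_24,5=23×4280722865357147142912+6548684852703068697600=105005310755917452984576
Read c(24,3) = 159539850276066860544000, c(24,4) = 157375898285941510732800, c(24,5) = 105005310755917452984576.

159539850276066860544000, 157375898285941510732800, 105005310755917452984576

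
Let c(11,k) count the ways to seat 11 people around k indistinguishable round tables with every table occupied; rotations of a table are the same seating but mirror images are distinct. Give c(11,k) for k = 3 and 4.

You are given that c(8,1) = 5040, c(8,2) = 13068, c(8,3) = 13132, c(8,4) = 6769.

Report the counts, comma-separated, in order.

12753576, 8409500

row 9: T[9][1]=8·5040+0=40320  T[9][2]=8·13068+5040=109584  T[9][3]=8·13132+13068=118124  T[9][4]=8·6769+13132=67284
row 10: T[10][2]=9·109584+40320=1026576  T[10][3]=9·118124+109584=1172700  T[10][4]=9·67284+118124=723680
row 11: T[11][3]=10·1172700+1026576=12753576  T[11][4]=10·723680+1172700=8409500
Read c(11,3) = 12753576, c(11,4) = 8409500.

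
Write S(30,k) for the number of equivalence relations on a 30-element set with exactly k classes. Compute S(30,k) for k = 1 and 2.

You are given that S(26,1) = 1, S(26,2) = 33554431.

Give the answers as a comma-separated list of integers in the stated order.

1, 536870911

@27  (27,1):1·1+0→1, (27,2):33554431·2+1→67108863
@28  (28,1):1·1+0→1, (28,2):67108863·2+1→134217727
@29  (29,1):1·1+0→1, (29,2):134217727·2+1→268435455
@30  (30,1):1·1+0→1, (30,2):268435455·2+1→536870911
Read S(30,1) = 1, S(30,2) = 536870911.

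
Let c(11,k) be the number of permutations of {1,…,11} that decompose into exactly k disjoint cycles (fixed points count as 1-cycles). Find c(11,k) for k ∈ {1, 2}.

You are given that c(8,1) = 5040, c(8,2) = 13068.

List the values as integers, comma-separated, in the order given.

3628800, 10628640

i=9: T(9,1)=0+8·5040=40320 | T(9,2)=5040+8·13068=109584
i=10: T(10,1)=0+9·40320=362880 | T(10,2)=40320+9·109584=1026576
i=11: T(11,1)=0+10·362880=3628800 | T(11,2)=362880+10·1026576=10628640
Read c(11,1) = 3628800, c(11,2) = 10628640.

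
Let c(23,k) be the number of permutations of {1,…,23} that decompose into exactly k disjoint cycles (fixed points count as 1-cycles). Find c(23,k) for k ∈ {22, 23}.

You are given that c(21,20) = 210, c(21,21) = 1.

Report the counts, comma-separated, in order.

253, 1

i=22: T(22,21)=210+21·1=231 | T(22,22)=1+21·0=1
i=23: T(23,22)=231+22·1=253 | T(23,23)=1+22·0=1
Read c(23,22) = 253, c(23,23) = 1.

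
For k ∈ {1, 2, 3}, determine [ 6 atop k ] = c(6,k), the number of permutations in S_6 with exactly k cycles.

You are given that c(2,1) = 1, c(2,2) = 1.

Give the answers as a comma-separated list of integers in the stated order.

120, 274, 225

i=3: T(3,1)=0+2·1=2 | T(3,2)=1+2·1=3 | T(3,3)=1+2·0=1
i=4: T(4,1)=0+3·2=6 | T(4,2)=2+3·3=11 | T(4,3)=3+3·1=6
i=5: T(5,1)=0+4·6=24 | T(5,2)=6+4·11=50 | T(5,3)=11+4·6=35
i=6: T(6,1)=0+5·24=120 | T(6,2)=24+5·50=274 | T(6,3)=50+5·35=225
Read c(6,1) = 120, c(6,2) = 274, c(6,3) = 225.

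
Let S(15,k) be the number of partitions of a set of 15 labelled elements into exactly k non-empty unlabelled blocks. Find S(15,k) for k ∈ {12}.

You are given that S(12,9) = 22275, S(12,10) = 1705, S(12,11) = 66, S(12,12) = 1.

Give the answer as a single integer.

106470

row 13: T[13][10]=10·1705+22275=39325  T[13][11]=11·66+1705=2431  T[13][12]=12·1+66=78
row 14: T[14][11]=11·2431+39325=66066  T[14][12]=12·78+2431=3367
row 15: T[15][12]=12·3367+66066=106470
Read S(15,12) = 106470.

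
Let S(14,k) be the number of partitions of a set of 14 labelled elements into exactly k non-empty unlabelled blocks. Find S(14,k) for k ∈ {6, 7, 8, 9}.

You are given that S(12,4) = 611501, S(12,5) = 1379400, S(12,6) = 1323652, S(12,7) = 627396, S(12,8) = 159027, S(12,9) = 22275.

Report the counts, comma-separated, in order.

63436373, 49329280, 20912320, 5135130

r13: T_13,5=5×1379400+611501=7508501; T_13,6=6×1323652+1379400=9321312; T_13,7=7×627396+1323652=5715424; T_13,8=8×159027+627396=1899612; T_13,9=9×22275+159027=359502
r14: T_14,6=6×9321312+7508501=63436373; T_14,7=7×5715424+9321312=49329280; T_14,8=8×1899612+5715424=20912320; T_14,9=9×359502+1899612=5135130
Read S(14,6) = 63436373, S(14,7) = 49329280, S(14,8) = 20912320, S(14,9) = 5135130.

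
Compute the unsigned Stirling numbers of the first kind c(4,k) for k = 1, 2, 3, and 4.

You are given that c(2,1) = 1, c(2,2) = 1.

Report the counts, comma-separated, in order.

6, 11, 6, 1

r3: T_3,1=2×1+0=2; T_3,2=2×1+1=3; T_3,3=2×0+1=1
r4: T_4,1=3×2+0=6; T_4,2=3×3+2=11; T_4,3=3×1+3=6; T_4,4=3×0+1=1
Read c(4,1) = 6, c(4,2) = 11, c(4,3) = 6, c(4,4) = 1.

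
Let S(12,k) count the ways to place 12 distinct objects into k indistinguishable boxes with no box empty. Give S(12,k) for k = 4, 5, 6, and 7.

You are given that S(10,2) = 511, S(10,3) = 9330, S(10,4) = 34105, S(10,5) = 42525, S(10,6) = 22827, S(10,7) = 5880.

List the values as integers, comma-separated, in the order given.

611501, 1379400, 1323652, 627396

i=11: T(11,3)=511+3·9330=28501 | T(11,4)=9330+4·34105=145750 | T(11,5)=34105+5·42525=246730 | T(11,6)=42525+6·22827=179487 | T(11,7)=22827+7·5880=63987
i=12: T(12,4)=28501+4·145750=611501 | T(12,5)=145750+5·246730=1379400 | T(12,6)=246730+6·179487=1323652 | T(12,7)=179487+7·63987=627396
Read S(12,4) = 611501, S(12,5) = 1379400, S(12,6) = 1323652, S(12,7) = 627396.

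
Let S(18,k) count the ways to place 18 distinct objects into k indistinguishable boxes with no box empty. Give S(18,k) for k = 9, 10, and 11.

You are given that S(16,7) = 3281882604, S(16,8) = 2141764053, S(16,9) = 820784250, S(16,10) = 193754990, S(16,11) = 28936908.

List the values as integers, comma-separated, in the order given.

[17] T[17,8]:8*2141764053+3281882604=20415995028 · T[17,9]:9*820784250+2141764053=9528822303 · T[17,10]:10*193754990+820784250=2758334150 · T[17,11]:11*28936908+193754990=512060978
[18] T[18,9]:9*9528822303+20415995028=106175395755 · T[18,10]:10*2758334150+9528822303=37112163803 · T[18,11]:11*512060978+2758334150=8391004908
Read S(18,9) = 106175395755, S(18,10) = 37112163803, S(18,11) = 8391004908.

106175395755, 37112163803, 8391004908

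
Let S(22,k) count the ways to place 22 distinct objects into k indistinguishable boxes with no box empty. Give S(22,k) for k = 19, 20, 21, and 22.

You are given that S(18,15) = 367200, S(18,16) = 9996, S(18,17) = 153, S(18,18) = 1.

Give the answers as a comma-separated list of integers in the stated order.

1389850, 23485, 231, 1

[19] T[19,16]:16*9996+367200=527136 · T[19,17]:17*153+9996=12597 · T[19,18]:18*1+153=171 · T[19,19]:19*0+1=1
[20] T[20,17]:17*12597+527136=741285 · T[20,18]:18*171+12597=15675 · T[20,19]:19*1+171=190 · T[20,20]:20*0+1=1
[21] T[21,18]:18*15675+741285=1023435 · T[21,19]:19*190+15675=19285 · T[21,20]:20*1+190=210 · T[21,21]:21*0+1=1
[22] T[22,19]:19*19285+1023435=1389850 · T[22,20]:20*210+19285=23485 · T[22,21]:21*1+210=231 · T[22,22]:22*0+1=1
Read S(22,19) = 1389850, S(22,20) = 23485, S(22,21) = 231, S(22,22) = 1.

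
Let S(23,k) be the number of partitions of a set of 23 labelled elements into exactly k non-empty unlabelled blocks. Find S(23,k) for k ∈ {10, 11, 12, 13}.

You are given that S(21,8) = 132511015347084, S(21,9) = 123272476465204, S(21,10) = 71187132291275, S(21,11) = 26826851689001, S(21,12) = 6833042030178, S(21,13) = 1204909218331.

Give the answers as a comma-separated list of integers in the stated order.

9593401297313460, 4864251308951100, 1672162773483930, 401282560341390

r22: T_22,9=9×123272476465204+132511015347084=1241963303533920; T_22,10=10×71187132291275+123272476465204=835143799377954; T_22,11=11×26826851689001+71187132291275=366282500870286; T_22,12=12×6833042030178+26826851689001=108823356051137; T_22,13=13×1204909218331+6833042030178=22496861868481
r23: T_23,10=10×835143799377954+1241963303533920=9593401297313460; T_23,11=11×366282500870286+835143799377954=4864251308951100; T_23,12=12×108823356051137+366282500870286=1672162773483930; T_23,13=13×22496861868481+108823356051137=401282560341390
Read S(23,10) = 9593401297313460, S(23,11) = 4864251308951100, S(23,12) = 1672162773483930, S(23,13) = 401282560341390.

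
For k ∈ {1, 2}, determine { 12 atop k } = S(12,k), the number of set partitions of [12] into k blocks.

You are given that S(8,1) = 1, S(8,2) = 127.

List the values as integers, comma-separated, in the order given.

1, 2047

[9] T[9,1]:1*1+0=1 · T[9,2]:2*127+1=255
[10] T[10,1]:1*1+0=1 · T[10,2]:2*255+1=511
[11] T[11,1]:1*1+0=1 · T[11,2]:2*511+1=1023
[12] T[12,1]:1*1+0=1 · T[12,2]:2*1023+1=2047
Read S(12,1) = 1, S(12,2) = 2047.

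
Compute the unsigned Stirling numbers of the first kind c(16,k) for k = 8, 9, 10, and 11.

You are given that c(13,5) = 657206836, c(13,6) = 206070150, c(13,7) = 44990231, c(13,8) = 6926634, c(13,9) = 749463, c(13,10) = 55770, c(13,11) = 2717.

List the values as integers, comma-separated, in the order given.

54631129553, 8207628000, 928095740, 78558480

[14] T[14,6]:13*206070150+657206836=3336118786 · T[14,7]:13*44990231+206070150=790943153 · T[14,8]:13*6926634+44990231=135036473 · T[14,9]:13*749463+6926634=16669653 · T[14,10]:13*55770+749463=1474473 · T[14,11]:13*2717+55770=91091
[15] T[15,7]:14*790943153+3336118786=14409322928 · T[15,8]:14*135036473+790943153=2681453775 · T[15,9]:14*16669653+135036473=368411615 · T[15,10]:14*1474473+16669653=37312275 · T[15,11]:14*91091+1474473=2749747
[16] T[16,8]:15*2681453775+14409322928=54631129553 · T[16,9]:15*368411615+2681453775=8207628000 · T[16,10]:15*37312275+368411615=928095740 · T[16,11]:15*2749747+37312275=78558480
Read c(16,8) = 54631129553, c(16,9) = 8207628000, c(16,10) = 928095740, c(16,11) = 78558480.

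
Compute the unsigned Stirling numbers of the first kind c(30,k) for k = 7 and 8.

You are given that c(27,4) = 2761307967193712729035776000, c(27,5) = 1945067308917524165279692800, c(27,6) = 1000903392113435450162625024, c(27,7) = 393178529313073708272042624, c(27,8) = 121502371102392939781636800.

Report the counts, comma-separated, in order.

11139316913434780466101123891200, 3674201658710345201899117607040

r28: T_28,5=27×1945067308917524165279692800+2761307967193712729035776000=55278125307966865191587481600; T_28,6=27×1000903392113435450162625024+1945067308917524165279692800=28969458895980281319670568448; T_28,7=27×393178529313073708272042624+1000903392113435450162625024=11616723683566425573507775872; T_28,8=27×121502371102392939781636800+393178529313073708272042624=3673742549077683082376236224
r29: T_29,6=28×28969458895980281319670568448+55278125307966865191587481600=866422974395414742142363398144; T_29,7=28×11616723683566425573507775872+28969458895980281319670568448=354237722035840197377888292864; T_29,8=28×3673742549077683082376236224+11616723683566425573507775872=114481515057741551880042390144
r30: T_30,7=29×354237722035840197377888292864+866422974395414742142363398144=11139316913434780466101123891200; T_30,8=29×114481515057741551880042390144+354237722035840197377888292864=3674201658710345201899117607040
Read c(30,7) = 11139316913434780466101123891200, c(30,8) = 3674201658710345201899117607040.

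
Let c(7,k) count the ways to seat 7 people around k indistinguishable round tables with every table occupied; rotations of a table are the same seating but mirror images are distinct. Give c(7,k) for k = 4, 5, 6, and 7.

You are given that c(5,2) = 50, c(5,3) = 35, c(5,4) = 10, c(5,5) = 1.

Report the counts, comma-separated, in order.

735, 175, 21, 1

@6  (6,3):35·5+50→225, (6,4):10·5+35→85, (6,5):1·5+10→15, (6,6):0·5+1→1
@7  (7,4):85·6+225→735, (7,5):15·6+85→175, (7,6):1·6+15→21, (7,7):0·6+1→1
Read c(7,4) = 735, c(7,5) = 175, c(7,6) = 21, c(7,7) = 1.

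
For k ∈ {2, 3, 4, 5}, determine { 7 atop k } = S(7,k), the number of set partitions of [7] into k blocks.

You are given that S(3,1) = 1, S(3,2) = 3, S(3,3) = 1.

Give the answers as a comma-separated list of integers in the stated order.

63, 301, 350, 140

i=4: T(4,1)=0+1·1=1 | T(4,2)=1+2·3=7 | T(4,3)=3+3·1=6 | T(4,4)=1+4·0=1
i=5: T(5,1)=0+1·1=1 | T(5,2)=1+2·7=15 | T(5,3)=7+3·6=25 | T(5,4)=6+4·1=10 | T(5,5)=1+5·0=1
i=6: T(6,1)=0+1·1=1 | T(6,2)=1+2·15=31 | T(6,3)=15+3·25=90 | T(6,4)=25+4·10=65 | T(6,5)=10+5·1=15
i=7: T(7,2)=1+2·31=63 | T(7,3)=31+3·90=301 | T(7,4)=90+4·65=350 | T(7,5)=65+5·15=140
Read S(7,2) = 63, S(7,3) = 301, S(7,4) = 350, S(7,5) = 140.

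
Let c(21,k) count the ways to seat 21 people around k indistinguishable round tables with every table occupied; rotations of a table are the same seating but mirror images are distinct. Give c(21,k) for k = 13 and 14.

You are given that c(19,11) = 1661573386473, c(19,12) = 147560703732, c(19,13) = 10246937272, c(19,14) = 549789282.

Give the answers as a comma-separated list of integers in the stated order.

r20: T_20,12=19×147560703732+1661573386473=4465226757381; T_20,13=19×10246937272+147560703732=342252511900; T_20,14=19×549789282+10246937272=20692933630
r21: T_21,13=20×342252511900+4465226757381=11310276995381; T_21,14=20×20692933630+342252511900=756111184500
Read c(21,13) = 11310276995381, c(21,14) = 756111184500.

11310276995381, 756111184500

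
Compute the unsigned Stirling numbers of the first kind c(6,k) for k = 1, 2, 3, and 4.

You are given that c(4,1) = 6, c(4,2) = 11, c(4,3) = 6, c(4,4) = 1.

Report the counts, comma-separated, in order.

r5: T_5,1=4×6+0=24; T_5,2=4×11+6=50; T_5,3=4×6+11=35; T_5,4=4×1+6=10
r6: T_6,1=5×24+0=120; T_6,2=5×50+24=274; T_6,3=5×35+50=225; T_6,4=5×10+35=85
Read c(6,1) = 120, c(6,2) = 274, c(6,3) = 225, c(6,4) = 85.

120, 274, 225, 85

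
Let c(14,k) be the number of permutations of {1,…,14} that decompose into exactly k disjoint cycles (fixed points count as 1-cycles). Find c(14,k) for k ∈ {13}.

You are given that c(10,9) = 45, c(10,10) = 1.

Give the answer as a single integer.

r11: T_11,10=10×1+45=55; T_11,11=10×0+1=1
r12: T_12,11=11×1+55=66; T_12,12=11×0+1=1
r13: T_13,12=12×1+66=78; T_13,13=12×0+1=1
r14: T_14,13=13×1+78=91
Read c(14,13) = 91.

91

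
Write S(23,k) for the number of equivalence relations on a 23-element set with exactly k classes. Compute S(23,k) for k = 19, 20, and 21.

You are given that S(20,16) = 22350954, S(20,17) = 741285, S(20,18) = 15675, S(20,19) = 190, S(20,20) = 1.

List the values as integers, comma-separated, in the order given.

79781779, 1859550, 28336

@21  (21,17):741285·17+22350954→34952799, (21,18):15675·18+741285→1023435, (21,19):190·19+15675→19285, (21,20):1·20+190→210, (21,21):0·21+1→1
@22  (22,18):1023435·18+34952799→53374629, (22,19):19285·19+1023435→1389850, (22,20):210·20+19285→23485, (22,21):1·21+210→231
@23  (23,19):1389850·19+53374629→79781779, (23,20):23485·20+1389850→1859550, (23,21):231·21+23485→28336
Read S(23,19) = 79781779, S(23,20) = 1859550, S(23,21) = 28336.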